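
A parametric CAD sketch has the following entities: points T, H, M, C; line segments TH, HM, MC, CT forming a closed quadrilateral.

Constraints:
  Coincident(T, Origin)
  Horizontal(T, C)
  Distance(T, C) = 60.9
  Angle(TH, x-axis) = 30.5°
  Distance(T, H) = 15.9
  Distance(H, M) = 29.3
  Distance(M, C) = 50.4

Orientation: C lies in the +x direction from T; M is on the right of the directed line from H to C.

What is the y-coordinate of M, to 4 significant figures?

-21.19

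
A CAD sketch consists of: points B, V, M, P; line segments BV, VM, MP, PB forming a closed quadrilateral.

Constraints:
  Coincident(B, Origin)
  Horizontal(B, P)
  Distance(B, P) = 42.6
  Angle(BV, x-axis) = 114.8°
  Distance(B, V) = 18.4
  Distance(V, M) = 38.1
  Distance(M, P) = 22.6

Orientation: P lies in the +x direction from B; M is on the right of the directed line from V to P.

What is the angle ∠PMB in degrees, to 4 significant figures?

139.5°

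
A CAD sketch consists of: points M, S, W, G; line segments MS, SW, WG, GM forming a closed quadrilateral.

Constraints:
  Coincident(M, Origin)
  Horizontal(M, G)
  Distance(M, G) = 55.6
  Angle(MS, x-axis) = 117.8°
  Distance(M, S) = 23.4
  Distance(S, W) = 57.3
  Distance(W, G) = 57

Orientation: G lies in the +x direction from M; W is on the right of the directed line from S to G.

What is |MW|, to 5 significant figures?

34.223

M is at the origin; MG is horizontal with |MG| = 55.6 and G in +x, so G = (55.6, 0). MS runs at 117.8° with |MS| = 23.4, so S = (-10.913, 20.699). W is determined by |SW| = 57.3 and |WG| = 57.0 together: it lies at the intersection of circle(S, 57.3) and circle(G, 57.0). With |SG| = 69.660, the foot of the radical line on SG is 35.076 from S and the perpendicular offset is √(57.3² − 35.076²) = 45.310. Taking the right-of-SG solution: W = (9.1147, -32.987).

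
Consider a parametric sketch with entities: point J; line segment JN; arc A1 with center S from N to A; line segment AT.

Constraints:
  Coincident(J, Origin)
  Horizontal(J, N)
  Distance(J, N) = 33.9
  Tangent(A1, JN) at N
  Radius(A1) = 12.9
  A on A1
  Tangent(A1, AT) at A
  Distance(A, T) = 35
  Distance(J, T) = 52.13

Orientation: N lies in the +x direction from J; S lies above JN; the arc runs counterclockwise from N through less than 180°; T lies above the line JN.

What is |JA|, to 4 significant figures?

48.59

Checks: ∠(SN, NJ) = 90.00° ✓; |SN| = 12.90 ✓; |SA| = 12.90 ✓; ∠(SA, AT) = 90.00° ✓; |AT| = 35.00 ✓; |JT| = 52.13 ✓.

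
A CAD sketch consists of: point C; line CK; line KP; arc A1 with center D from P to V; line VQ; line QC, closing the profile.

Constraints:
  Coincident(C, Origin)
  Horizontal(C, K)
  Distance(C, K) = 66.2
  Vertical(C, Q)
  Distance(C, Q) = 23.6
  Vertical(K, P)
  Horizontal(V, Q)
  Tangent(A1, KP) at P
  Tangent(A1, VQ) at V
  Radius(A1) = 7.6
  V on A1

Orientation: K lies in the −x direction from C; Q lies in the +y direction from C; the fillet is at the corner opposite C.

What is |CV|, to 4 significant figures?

63.17

C is at the origin; CK is horizontal with |CK| = 66.2 and K on the −x side, so K = (-66.20, 0.000). CQ is vertical with |CQ| = 23.6 and Q on the +y side, so Q = (0.000, 23.60). The virtual corner opposite C is at (-66.20, 23.60). Since A1 is tangent to KP there, DP ⟂ KP and A1 meets VQ tangentially, so DV is at right angles to VQ, with radius 7.6, so the center D sits 7.6 in from both sides at D = (-58.60, 16.00). That places the tangent points at P = (-66.20, 16.00) on KP and V = (-58.60, 23.60) on VQ. Then |CV| = |V − C| = 63.17.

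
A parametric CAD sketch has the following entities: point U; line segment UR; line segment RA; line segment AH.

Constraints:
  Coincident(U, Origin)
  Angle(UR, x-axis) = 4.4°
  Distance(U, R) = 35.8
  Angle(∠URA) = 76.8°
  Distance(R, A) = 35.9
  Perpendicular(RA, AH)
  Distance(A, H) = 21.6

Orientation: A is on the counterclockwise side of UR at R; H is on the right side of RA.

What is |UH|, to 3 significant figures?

62.9

U is at the origin; UR runs at 4.4° with length 35.8, so R = 35.8·(cos 4.4°, sin 4.4°) = (35.7, 2.75). ∠URA = 76.8°, so RA runs at 4.4° + (180° − 76.8°) = 108° from the x-axis; with |RA| = 35.9, A = R + 35.9·(cos 108°, sin 108°) = (24.8, 37.0). RA is perpendicular to AH; with |AH| = 21.6 on the right of RA, H = A + 21.6·(0.953, 0.302) = (45.4, 43.5). Then |UH| = |H − U| = 62.9.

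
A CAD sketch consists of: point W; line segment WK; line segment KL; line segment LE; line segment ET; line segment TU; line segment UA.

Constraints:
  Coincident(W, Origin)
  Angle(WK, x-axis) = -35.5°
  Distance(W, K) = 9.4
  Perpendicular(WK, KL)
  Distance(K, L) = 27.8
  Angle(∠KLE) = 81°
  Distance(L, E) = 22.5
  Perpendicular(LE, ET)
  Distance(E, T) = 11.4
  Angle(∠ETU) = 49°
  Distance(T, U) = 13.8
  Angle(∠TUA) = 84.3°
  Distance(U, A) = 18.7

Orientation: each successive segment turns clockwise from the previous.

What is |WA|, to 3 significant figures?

38.4

W is at the origin; WK runs at -35.5° with length 9.4, so K = (7.65, -5.46). WK is perpendicular to KL, so KL runs at -126°; with |KL| = 27.8, L = (-8.49, -28.1). ∠KLE = 81.0° gives LE at 136° from the x-axis; with |LE| = 22.5, E = (-24.5, -12.3). LE ⟂ ET, so ET runs at 45.5°; with |ET| = 11.4, T = (-16.5, -4.19). ∠ETU = 49.0° gives TU at -85.5° from the x-axis; with |TU| = 13.8, U = (-15.5, -17.9). ∠TUA = 84.3° gives UA at 179° from the x-axis; with |UA| = 18.7, A = (-34.2, -17.6). Then |WA| = |A − W| = 38.4.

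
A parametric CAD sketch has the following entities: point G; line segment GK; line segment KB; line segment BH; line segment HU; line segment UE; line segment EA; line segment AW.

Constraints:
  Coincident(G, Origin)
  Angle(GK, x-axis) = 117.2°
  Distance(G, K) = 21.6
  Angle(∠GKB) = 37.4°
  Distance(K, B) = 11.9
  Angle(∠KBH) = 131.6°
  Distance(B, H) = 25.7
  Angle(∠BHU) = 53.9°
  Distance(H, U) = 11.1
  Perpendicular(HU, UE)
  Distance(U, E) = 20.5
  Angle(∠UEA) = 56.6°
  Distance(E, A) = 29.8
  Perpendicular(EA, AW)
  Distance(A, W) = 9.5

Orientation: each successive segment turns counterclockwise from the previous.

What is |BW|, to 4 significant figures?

34.15

G is at the origin; GK runs at 117.2° with length 21.6, so K = (-9.873, 19.21). ∠GKB = 37.4° gives KB at -100.2° from the x-axis; with |KB| = 11.9, B = (-11.98, 7.499). ∠KBH = 131.6° gives BH at -51.80° from the x-axis; with |BH| = 25.7, H = (3.912, -12.70). ∠BHU = 53.9° gives HU at 74.30° from the x-axis; with |HU| = 11.1, U = (6.916, -2.011). The perpendicularity gives UE at right angles to HU, so UE runs at 164.3°; with |UE| = 20.5, E = (-12.82, 3.536). ∠UEA = 56.6° gives EA at -72.30° from the x-axis; with |EA| = 29.8, A = (-3.759, -24.85). EA ⟂ AW, so AW runs at 17.70°; with |AW| = 9.5, W = (5.291, -21.96). Then |BW| = |W − B| = 34.15.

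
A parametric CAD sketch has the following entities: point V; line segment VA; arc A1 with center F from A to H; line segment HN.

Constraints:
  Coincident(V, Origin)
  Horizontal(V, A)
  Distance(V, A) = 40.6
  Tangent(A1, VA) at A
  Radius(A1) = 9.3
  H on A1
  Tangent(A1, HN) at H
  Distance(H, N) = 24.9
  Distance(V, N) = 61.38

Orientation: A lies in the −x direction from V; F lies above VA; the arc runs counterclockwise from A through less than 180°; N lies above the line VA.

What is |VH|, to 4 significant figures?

37.45

V is at the origin; V and A share the same y with |VA| = 40.6 and A on the −x side, so A = (-40.60, 0.000). A1 meets VA tangentially, so FA is at right angles to VA, so F = A + (0, 9.3) = (-40.60, 9.300). Since FH ⟂ HN (tangency), |FN| = √(9.3² + 24.9²) = 26.58 regardless of where H sits on A1. So N lies on both circle(V, 61.38) and circle(F, 26.58); the above-VA intersection is N = (-51.37, 33.60). H is the foot of the tangent from N: H = (-33.95, 15.80).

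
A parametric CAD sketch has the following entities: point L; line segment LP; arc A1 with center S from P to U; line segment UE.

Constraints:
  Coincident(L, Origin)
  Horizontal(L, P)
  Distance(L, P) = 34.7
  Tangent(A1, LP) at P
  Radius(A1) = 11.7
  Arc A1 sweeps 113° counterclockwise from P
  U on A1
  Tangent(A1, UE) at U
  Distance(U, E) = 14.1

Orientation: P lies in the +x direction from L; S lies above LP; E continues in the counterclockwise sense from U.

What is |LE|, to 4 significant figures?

49.52

L is at the origin; L and P share the same y with |LP| = 34.7 and P on the +x side, so P = (34.70, 0.000). Since A1 is tangent to LP there, SP ⟂ LP, so S = P + (0, 11.7) = (34.70, 11.70). On A1, P sits at bearing -90° from S; a 113° counterclockwise sweep puts U at bearing 23°, so U = S + 11.7·(cos 23°, sin 23°) = (45.47, 16.27). Tangency of A1 to UE means the radius SU is perpendicular to UE, so UE runs along (−sin 23°, cos 23°); with |UE| = 14.1, E = (39.96, 29.25). Then |LE| = |E − L| = 49.52.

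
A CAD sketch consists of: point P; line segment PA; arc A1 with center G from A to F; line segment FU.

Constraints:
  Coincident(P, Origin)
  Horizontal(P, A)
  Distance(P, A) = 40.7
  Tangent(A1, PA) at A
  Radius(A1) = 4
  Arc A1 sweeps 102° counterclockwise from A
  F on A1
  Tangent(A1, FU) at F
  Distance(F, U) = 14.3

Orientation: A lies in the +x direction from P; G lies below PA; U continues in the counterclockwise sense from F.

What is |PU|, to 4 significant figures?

43.99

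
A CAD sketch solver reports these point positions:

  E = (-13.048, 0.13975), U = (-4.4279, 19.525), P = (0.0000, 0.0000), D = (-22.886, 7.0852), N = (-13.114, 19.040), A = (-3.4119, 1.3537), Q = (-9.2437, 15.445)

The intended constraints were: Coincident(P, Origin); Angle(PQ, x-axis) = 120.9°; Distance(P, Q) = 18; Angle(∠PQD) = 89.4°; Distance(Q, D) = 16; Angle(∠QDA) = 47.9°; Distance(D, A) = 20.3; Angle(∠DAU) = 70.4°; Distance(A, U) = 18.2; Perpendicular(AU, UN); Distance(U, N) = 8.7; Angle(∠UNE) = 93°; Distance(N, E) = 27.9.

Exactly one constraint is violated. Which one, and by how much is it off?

Distance(N, E) = 27.9 — off by 9.00.

P = (0.00, 0.00) ✓; PQ at 120.9° ✓; |PQ| = 18.00 ✓; ∠PQD = 89.40° ✓; |QD| = 16.00 ✓; ∠QDA = 47.90° ✓; |DA| = 20.30 ✓; ∠DAU = 70.40° ✓; |AU| = 18.20 ✓; ∠(AU, UN) = 90.00° ✓; |UN| = 8.700 ✓; ∠UNE = 93.00° ✓; |NE| = 18.90 ✗.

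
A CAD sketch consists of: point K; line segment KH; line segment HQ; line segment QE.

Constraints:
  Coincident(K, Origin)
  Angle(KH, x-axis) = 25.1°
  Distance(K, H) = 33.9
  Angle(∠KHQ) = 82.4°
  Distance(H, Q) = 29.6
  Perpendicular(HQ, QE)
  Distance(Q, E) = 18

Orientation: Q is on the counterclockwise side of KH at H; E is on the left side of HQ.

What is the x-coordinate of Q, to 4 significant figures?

14.71

K is at the origin; KH runs at 25.1° with length 33.9, so H = 33.9·(cos 25.1°, sin 25.1°) = (30.70, 14.38). ∠KHQ = 82.4°, so HQ runs at 25.1° + (180° − 82.4°) = 122.7° from the x-axis; with |HQ| = 29.6, Q = H + 29.6·(cos 122.7°, sin 122.7°) = (14.71, 39.29). So Q.x = 14.71.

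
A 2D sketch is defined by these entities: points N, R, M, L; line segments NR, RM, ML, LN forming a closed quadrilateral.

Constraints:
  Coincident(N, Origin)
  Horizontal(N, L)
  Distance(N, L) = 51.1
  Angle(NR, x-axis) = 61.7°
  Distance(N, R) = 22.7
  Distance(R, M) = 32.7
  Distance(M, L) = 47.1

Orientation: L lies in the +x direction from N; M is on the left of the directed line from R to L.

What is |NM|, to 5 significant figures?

54.917

Checks: |RM| = 32.70 ✓; |ML| = 47.10 ✓.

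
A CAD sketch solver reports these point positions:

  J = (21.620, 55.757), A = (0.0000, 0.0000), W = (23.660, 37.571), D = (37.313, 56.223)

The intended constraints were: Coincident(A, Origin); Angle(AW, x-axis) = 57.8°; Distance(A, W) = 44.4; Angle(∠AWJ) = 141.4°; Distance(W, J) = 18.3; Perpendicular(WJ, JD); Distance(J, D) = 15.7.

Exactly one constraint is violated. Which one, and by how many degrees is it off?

Perpendicular(WJ, JD) — off by 4.70°.

A = (0.00, 0.00) ✓; AW at 57.80° ✓; |AW| = 44.40 ✓; ∠AWJ = 141.4° ✓; |WJ| = 18.30 ✓; ∠(WJ, JD) = 94.70° ✗; |JD| = 15.70 ✓.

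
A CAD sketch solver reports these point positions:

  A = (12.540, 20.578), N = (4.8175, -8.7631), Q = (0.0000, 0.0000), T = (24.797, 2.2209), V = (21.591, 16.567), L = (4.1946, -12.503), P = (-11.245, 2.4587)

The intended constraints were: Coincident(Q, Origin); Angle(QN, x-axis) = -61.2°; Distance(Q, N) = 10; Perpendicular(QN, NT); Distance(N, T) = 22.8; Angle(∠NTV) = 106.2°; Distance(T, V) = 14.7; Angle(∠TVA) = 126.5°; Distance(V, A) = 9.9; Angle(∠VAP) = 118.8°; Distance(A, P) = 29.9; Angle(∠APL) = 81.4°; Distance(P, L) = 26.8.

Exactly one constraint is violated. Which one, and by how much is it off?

Distance(P, L) = 26.8 — off by 5.30.

Q = (0.00, 0.00) ✓; QN at -61.20° ✓; |QN| = 10.00 ✓; ∠(QN, NT) = 90.00° ✓; |NT| = 22.80 ✓; ∠NTV = 106.2° ✓; |TV| = 14.70 ✓; ∠TVA = 126.5° ✓; |VA| = 9.900 ✓; ∠VAP = 118.8° ✓; |AP| = 29.90 ✓; ∠APL = 81.40° ✓; |PL| = 21.50 ✗.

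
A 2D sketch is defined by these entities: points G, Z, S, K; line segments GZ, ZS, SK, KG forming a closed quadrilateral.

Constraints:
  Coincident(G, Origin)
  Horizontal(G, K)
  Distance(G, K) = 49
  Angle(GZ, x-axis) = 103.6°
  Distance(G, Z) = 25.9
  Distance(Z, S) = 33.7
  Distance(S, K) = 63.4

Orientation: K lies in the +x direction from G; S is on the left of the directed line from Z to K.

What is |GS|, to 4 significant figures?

54.28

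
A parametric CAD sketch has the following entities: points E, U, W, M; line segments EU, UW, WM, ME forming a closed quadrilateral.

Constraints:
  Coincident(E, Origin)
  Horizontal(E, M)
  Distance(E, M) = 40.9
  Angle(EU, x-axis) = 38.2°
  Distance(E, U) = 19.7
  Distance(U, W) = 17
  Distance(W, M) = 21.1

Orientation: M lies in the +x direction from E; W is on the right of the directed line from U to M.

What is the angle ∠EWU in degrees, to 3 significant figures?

62.3°

Checks: |UW| = 17.00 ✓; |WM| = 21.10 ✓.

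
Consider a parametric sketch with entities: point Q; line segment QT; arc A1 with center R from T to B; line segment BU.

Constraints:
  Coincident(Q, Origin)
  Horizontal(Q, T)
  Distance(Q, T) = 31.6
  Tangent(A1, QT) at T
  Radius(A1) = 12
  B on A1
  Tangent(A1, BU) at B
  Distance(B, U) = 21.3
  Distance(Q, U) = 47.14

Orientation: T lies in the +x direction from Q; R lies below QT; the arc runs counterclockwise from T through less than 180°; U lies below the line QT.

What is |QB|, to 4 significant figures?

26.96

Q is at the origin; Q and T share the same y with |QT| = 31.6 and T on the +x side, so T = (31.60, 0.000). The tangent condition forces RT to be normal to QT, so R = T + (0, -12) = (31.60, -12.00). Since RB ⟂ BU (tangency), |RU| = √(12.0² + 21.3²) = 24.45 regardless of where B sits on A1. So U lies on both circle(Q, 47.14) and circle(R, 24.45); the below-QT intersection is U = (29.96, -36.39). B is the foot of the tangent from U: B = (20.77, -17.18).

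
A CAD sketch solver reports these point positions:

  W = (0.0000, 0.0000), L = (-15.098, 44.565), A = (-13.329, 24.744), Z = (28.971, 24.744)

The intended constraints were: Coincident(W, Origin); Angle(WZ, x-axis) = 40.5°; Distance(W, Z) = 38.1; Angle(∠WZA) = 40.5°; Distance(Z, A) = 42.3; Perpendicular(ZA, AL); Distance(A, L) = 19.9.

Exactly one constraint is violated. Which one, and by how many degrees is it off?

Perpendicular(ZA, AL) — off by 5.10°.

W = (0.00, 0.00) ✓; WZ at 40.50° ✓; |WZ| = 38.10 ✓; ∠WZA = 40.50° ✓; |ZA| = 42.30 ✓; ∠(ZA, AL) = 84.90° ✗; |AL| = 19.90 ✓.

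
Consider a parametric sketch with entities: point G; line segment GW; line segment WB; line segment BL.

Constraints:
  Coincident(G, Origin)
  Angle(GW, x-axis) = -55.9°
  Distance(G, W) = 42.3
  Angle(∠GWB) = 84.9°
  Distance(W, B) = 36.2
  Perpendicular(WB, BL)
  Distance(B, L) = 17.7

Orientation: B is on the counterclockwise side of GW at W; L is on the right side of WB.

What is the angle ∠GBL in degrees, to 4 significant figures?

142.4°

G is at the origin; GW runs at -55.9° with length 42.3, so W = 42.3·(cos -55.9°, sin -55.9°) = (23.72, -35.03). ∠GWB = 84.9°, so WB runs at -55.9° + (180° − 84.9°) = 39.20° from the x-axis; with |WB| = 36.2, B = W + 36.2·(cos 39.20°, sin 39.20°) = (51.77, -12.15). WB ⟂ BL; with |BL| = 17.7 on the right of WB, L = B + 17.7·(0.6320, -0.7749) = (62.95, -25.86). Then cos ∠GBL = BG·BL / (|BG||BL|), giving 142.4°.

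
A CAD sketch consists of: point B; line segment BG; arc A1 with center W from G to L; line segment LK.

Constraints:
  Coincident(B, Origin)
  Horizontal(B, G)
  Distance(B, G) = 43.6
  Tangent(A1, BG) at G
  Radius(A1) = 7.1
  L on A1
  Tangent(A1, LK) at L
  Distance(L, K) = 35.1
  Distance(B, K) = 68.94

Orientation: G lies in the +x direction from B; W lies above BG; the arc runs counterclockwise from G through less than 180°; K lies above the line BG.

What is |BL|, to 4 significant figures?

51.00

B is at the origin; BG is horizontal with |BG| = 43.6 and G on the +x side, so G = (43.60, 0.000). Tangency of A1 to BG means the radius WG is perpendicular to BG, so W = G + (0, 7.1) = (43.60, 7.100). Since WL ⟂ LK (tangency), |WK| = √(7.1² + 35.1²) = 35.81 regardless of where L sits on A1. So K lies on both circle(B, 68.94) and circle(W, 35.81); the above-BG intersection is K = (55.52, 40.87). L is the foot of the tangent from K: L = (50.63, 6.111).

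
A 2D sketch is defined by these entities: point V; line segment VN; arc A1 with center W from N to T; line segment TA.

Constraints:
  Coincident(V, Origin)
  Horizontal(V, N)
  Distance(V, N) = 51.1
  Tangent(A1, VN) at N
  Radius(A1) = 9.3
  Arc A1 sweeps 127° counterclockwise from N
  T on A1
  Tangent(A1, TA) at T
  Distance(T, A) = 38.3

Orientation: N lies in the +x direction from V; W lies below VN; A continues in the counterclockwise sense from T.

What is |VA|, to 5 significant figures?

80.751

On A1, N sits at bearing 90° from W; a 127° counterclockwise sweep puts T at bearing 217°, so T = W + 9.3·(cos 217°, sin 217°) = (43.673, -14.897). Since A1 is tangent to TA there, WT ⟂ TA, so TA runs along (−sin 217°, cos 217°); with |TA| = 38.3, A = (66.722, -45.485). Then |VA| = |A − V| = 80.751.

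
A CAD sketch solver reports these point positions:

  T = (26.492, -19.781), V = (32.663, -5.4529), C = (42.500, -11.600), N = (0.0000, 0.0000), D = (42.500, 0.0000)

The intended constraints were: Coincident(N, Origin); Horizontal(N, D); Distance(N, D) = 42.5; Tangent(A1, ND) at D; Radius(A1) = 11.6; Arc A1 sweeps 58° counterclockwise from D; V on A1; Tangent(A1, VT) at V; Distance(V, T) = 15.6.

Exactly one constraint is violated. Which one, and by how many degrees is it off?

Tangent(A1, VT) at V — off by 8.70°.

N = (0.00, 0.00) ✓; N.y = 0.00, D.y = 0.00 ✓; |ND| = 42.50 ✓; ∠(CD, DN) = 90.00° ✓; |CD| = 11.60 ✓; bearing(C→V) − bearing(C→D) = 58.00° ✓; |CV| = 11.60 ✓; ∠(CV, VT) = 81.30° ✗; |VT| = 15.60 ✓.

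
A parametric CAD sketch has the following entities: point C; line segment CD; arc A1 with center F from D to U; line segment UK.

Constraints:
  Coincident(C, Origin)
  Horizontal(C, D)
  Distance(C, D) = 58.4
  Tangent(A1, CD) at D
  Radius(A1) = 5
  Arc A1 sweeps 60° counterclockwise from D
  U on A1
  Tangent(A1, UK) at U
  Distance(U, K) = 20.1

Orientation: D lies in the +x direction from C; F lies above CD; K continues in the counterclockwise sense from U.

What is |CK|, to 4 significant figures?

75.45

C is at the origin; CD is horizontal with |CD| = 58.4 and D on the +x side, so D = (58.40, 0.000). The tangent condition forces FD to be normal to CD, so F = D + (0, 5) = (58.40, 5.000). On A1, D sits at bearing -90° from F; a 60° counterclockwise sweep puts U at bearing -30°, so U = F + 5.0·(cos -30°, sin -30°) = (62.73, 2.500). Since A1 is tangent to UK there, FU ⟂ UK, so UK runs along (−sin -30°, cos -30°); with |UK| = 20.1, K = (72.78, 19.91). Then |CK| = |K − C| = 75.45.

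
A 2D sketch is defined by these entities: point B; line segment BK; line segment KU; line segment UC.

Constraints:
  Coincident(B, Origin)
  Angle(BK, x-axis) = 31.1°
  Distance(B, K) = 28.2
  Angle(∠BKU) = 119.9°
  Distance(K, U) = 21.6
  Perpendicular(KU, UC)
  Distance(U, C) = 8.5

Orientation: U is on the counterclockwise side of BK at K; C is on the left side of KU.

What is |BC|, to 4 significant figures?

39.06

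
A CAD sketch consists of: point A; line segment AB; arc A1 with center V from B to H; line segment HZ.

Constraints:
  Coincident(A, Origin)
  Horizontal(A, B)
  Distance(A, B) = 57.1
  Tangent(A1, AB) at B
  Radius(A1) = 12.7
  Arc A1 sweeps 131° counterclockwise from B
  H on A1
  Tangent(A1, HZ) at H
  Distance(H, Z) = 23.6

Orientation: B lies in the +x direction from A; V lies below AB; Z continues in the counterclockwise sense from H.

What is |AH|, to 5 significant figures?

51.962

A is at the origin; A and B share the same y with |AB| = 57.1 and B on the +x side, so B = (57.100, 0.0000). Since A1 is tangent to AB there, VB ⟂ AB, so V = B + (0, -12.7) = (57.100, -12.700). On A1, B sits at bearing 90° from V; a 131° counterclockwise sweep puts H at bearing 221°, so H = V + 12.7·(cos 221°, sin 221°) = (47.515, -21.032). Then |AH| = |H − A| = 51.962.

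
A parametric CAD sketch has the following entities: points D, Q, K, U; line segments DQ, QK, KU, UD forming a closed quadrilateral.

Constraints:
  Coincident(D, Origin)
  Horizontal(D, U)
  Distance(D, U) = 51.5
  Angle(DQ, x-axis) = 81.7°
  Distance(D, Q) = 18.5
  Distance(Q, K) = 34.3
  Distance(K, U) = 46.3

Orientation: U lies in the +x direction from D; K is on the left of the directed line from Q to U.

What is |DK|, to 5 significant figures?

49.680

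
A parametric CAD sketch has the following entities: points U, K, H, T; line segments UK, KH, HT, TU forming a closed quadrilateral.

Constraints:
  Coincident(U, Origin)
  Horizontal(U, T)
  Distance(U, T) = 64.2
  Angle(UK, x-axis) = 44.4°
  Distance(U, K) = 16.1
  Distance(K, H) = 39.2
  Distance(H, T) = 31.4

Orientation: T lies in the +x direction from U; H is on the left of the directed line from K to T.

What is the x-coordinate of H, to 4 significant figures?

47.57

U is at the origin; UT is horizontal with |UT| = 64.2 and T in +x, so T = (64.2, 0). UK runs at 44.4° with |UK| = 16.1, so K = (11.50, 11.26). H is determined by |KH| = 39.2 and |HT| = 31.4 together: it lies at the intersection of circle(K, 39.2) and circle(T, 31.4). With |KT| = 53.89, the foot of the radical line on KT is 32.05 from K and the perpendicular offset is √(39.2² − 32.05²) = 22.57. Taking the left-of-KT solution: H = (47.57, 26.63).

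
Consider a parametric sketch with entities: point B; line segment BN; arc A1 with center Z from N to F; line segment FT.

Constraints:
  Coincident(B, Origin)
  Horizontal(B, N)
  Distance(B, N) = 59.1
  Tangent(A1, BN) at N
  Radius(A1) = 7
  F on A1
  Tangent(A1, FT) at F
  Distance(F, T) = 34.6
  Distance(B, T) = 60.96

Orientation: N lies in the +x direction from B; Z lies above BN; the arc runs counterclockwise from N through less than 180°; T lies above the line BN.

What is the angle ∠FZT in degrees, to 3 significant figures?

78.6°

Checks: ∠(ZN, NB) = 90.00° ✓; |ZF| = 7.000 ✓; ∠(ZF, FT) = 90.00° ✓; |FT| = 34.60 ✓; |BT| = 60.96 ✓.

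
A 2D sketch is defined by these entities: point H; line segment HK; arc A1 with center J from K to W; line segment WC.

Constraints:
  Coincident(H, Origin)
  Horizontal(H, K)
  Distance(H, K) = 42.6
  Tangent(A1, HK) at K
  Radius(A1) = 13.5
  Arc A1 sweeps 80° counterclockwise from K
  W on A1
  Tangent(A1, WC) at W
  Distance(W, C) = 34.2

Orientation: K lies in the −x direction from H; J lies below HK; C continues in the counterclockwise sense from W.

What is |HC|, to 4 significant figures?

76.38

H is at the origin; HK is horizontal with |HK| = 42.6 and K on the −x side, so K = (-42.60, 0.000). A1 meets HK tangentially, so JK is at right angles to HK, so J = K + (0, -13.5) = (-42.60, -13.50). On A1, K sits at bearing 90° from J; an 80° counterclockwise sweep puts W at bearing 170°, so W = J + 13.5·(cos 170°, sin 170°) = (-55.89, -11.16). A1 meets WC tangentially, so JW is at right angles to WC, so WC runs along (−sin 170°, cos 170°); with |WC| = 34.2, C = (-61.83, -44.84). Then |HC| = |C − H| = 76.38.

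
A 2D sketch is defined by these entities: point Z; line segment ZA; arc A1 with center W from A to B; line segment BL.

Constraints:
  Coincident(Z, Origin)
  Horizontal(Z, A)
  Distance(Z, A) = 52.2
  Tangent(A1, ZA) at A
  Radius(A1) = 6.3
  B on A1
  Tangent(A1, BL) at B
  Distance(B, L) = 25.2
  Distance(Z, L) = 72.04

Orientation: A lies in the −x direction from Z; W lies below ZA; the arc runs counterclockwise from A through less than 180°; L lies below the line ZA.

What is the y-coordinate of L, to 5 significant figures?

-28.091

Checks: |WB| = 6.300 ✓; ∠(WB, BL) = 90.00° ✓; |BL| = 25.20 ✓; |ZL| = 72.04 ✓.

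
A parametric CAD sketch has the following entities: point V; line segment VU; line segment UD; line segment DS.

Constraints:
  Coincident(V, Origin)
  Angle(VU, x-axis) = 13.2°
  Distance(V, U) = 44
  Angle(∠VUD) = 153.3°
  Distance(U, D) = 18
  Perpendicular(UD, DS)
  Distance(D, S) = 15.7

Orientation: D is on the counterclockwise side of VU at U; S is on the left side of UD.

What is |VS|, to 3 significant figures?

57.5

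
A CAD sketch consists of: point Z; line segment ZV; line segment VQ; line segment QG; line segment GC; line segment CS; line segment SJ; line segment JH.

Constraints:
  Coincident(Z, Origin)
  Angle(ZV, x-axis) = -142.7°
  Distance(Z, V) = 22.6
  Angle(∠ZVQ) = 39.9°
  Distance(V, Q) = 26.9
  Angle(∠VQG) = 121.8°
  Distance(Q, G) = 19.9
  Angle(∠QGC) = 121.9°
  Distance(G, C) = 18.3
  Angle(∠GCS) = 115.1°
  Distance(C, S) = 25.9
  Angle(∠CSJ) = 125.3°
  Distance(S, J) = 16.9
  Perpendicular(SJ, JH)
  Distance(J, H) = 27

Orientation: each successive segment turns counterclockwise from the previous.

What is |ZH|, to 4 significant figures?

10.90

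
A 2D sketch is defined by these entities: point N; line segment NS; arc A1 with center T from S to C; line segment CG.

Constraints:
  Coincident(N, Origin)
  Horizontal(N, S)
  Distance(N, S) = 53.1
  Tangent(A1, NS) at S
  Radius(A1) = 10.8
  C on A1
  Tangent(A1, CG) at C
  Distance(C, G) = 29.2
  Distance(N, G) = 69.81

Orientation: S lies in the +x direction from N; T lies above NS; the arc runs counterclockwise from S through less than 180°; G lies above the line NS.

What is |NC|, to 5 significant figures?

64.969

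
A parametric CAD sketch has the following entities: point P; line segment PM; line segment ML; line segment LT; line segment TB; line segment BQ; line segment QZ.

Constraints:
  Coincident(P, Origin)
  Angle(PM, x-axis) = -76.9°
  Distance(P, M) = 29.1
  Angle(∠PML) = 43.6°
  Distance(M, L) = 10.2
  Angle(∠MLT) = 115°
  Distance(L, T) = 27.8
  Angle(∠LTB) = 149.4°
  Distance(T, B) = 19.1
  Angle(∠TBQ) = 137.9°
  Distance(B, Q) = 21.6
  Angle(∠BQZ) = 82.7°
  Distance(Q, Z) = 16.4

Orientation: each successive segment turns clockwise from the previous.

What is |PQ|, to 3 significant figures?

42.2

P is at the origin; PM runs at -76.9° with length 29.1, so M = (6.60, -28.3). ∠PML = 43.6° gives ML at 147° from the x-axis; with |ML| = 10.2, L = (-1.93, -22.7). ∠MLT = 115.0° gives LT at 81.7° from the x-axis; with |LT| = 27.8, T = (2.08, 4.77). ∠LTB = 149.4° gives TB at 51.1° from the x-axis; with |TB| = 19.1, B = (14.1, 19.6). ∠TBQ = 137.9° gives BQ at 9.00° from the x-axis; with |BQ| = 21.6, Q = (35.4, 23.0). Then |PQ| = |Q − P| = 42.2.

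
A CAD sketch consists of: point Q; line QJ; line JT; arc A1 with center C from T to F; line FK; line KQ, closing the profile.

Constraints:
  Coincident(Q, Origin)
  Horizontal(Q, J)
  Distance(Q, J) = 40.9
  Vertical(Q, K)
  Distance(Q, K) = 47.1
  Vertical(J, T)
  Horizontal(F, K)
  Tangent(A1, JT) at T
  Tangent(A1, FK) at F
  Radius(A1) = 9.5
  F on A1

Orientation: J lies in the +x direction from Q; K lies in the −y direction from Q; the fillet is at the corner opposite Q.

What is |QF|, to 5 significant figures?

56.607

The virtual corner opposite Q is at (40.900, -47.100). The tangent condition forces CT to be normal to JT and the tangent condition forces CF to be normal to FK, with radius 9.5, so the center C sits 9.5 in from both sides at C = (31.400, -37.600). That places the tangent points at T = (40.900, -37.600) on JT and F = (31.400, -47.100) on FK. Then |QF| = |F − Q| = 56.607.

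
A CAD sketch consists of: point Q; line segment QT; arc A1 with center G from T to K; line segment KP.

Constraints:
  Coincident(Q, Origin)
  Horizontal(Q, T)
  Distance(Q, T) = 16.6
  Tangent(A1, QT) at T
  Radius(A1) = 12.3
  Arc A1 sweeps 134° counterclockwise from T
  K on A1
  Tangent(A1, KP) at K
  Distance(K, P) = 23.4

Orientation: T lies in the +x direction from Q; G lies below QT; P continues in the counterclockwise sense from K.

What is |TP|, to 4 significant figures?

38.40

On A1, T sits at bearing 90° from G; a 134° counterclockwise sweep puts K at bearing 224°, so K = G + 12.3·(cos 224°, sin 224°) = (7.752, -20.84). A1 meets KP tangentially, so GK is at right angles to KP, so KP runs along (−sin 224°, cos 224°); with |KP| = 23.4, P = (24.01, -37.68). Then |TP| = |P − T| = 38.40.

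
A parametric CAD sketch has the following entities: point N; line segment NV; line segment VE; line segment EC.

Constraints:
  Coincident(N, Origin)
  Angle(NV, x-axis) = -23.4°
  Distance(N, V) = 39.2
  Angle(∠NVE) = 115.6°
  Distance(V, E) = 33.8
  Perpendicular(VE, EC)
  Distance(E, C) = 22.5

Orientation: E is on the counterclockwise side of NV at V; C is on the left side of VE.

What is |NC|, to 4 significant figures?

52.34

N is at the origin; NV runs at -23.4° with length 39.2, so V = 39.2·(cos -23.4°, sin -23.4°) = (35.98, -15.57). ∠NVE = 115.6°, so VE runs at -23.4° + (180° − 115.6°) = 41.00° from the x-axis; with |VE| = 33.8, E = V + 33.8·(cos 41.00°, sin 41.00°) = (61.49, 6.607). VE is perpendicular to EC; with |EC| = 22.5 on the left of VE, C = E + 22.5·(-0.6561, 0.7547) = (46.72, 23.59). Then |NC| = |C − N| = 52.34.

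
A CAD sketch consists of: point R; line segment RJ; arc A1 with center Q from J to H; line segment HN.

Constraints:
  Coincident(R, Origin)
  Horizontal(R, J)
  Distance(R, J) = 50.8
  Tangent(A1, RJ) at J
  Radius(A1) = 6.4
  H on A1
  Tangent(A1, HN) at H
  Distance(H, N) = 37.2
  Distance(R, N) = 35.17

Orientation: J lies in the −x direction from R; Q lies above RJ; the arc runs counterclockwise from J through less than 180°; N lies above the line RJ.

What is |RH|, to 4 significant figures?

46.24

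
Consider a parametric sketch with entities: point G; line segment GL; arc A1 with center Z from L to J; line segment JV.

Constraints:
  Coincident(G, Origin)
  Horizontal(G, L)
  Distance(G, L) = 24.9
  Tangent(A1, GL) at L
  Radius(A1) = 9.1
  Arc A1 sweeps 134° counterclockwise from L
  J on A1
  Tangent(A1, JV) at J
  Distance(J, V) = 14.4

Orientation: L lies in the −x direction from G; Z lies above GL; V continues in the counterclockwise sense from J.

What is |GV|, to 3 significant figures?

38.3

G is at the origin; GL is horizontal with |GL| = 24.9 and L on the −x side, so L = (-24.9, 0.00). Since A1 is tangent to GL there, ZL ⟂ GL, so Z = L + (0, 9.1) = (-24.9, 9.10). On A1, L sits at bearing -90° from Z; a 134° counterclockwise sweep puts J at bearing 44°, so J = Z + 9.1·(cos 44°, sin 44°) = (-18.4, 15.4). The tangent condition forces ZJ to be normal to JV, so JV runs along (−sin 44°, cos 44°); with |JV| = 14.4, V = (-28.4, 25.8). Then |GV| = |V − G| = 38.3.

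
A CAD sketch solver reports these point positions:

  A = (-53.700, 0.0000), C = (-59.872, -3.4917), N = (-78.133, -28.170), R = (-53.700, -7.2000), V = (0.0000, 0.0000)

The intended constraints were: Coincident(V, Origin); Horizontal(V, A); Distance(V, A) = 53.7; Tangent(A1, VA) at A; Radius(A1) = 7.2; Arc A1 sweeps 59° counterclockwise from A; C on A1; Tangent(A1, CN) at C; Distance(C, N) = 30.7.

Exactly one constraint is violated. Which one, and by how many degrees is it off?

Tangent(A1, CN) at C — off by 5.50°.

V = (0.00, 0.00) ✓; V.y = 0.00, A.y = 0.00 ✓; |VA| = 53.70 ✓; ∠(RA, AV) = 90.00° ✓; |RA| = 7.200 ✓; bearing(R→C) − bearing(R→A) = 59.00° ✓; |RC| = 7.200 ✓; ∠(RC, CN) = 95.50° ✗; |CN| = 30.70 ✓.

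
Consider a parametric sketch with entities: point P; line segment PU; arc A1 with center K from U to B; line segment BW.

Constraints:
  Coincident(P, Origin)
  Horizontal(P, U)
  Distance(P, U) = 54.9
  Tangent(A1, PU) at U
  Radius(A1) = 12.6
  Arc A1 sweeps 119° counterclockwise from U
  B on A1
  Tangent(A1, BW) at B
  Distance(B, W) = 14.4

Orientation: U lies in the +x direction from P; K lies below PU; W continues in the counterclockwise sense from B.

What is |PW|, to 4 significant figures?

59.72

P is at the origin; PU is horizontal with |PU| = 54.9 and U on the +x side, so U = (54.90, 0.000). Since A1 is tangent to PU there, KU ⟂ PU, so K = U + (0, -12.6) = (54.90, -12.60). On A1, U sits at bearing 90° from K; a 119° counterclockwise sweep puts B at bearing 209°, so B = K + 12.6·(cos 209°, sin 209°) = (43.88, -18.71). Since A1 is tangent to BW there, KB ⟂ BW, so BW runs along (−sin 209°, cos 209°); with |BW| = 14.4, W = (50.86, -31.30). Then |PW| = |W − P| = 59.72.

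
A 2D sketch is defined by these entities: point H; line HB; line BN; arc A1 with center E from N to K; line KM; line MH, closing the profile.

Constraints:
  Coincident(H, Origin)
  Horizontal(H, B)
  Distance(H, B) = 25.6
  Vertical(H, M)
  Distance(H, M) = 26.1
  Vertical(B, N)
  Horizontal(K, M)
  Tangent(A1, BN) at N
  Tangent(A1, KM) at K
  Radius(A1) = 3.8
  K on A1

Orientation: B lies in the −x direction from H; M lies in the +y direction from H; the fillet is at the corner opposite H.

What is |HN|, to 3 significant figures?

34.0

The virtual corner opposite H is at (-25.6, 26.1). The tangent condition forces EN to be normal to BN and since A1 is tangent to KM there, EK ⟂ KM, with radius 3.8, so the center E sits 3.8 in from both sides at E = (-21.8, 22.3). That places the tangent points at N = (-25.6, 22.3) on BN and K = (-21.8, 26.1) on KM. Then |HN| = |N − H| = 34.0.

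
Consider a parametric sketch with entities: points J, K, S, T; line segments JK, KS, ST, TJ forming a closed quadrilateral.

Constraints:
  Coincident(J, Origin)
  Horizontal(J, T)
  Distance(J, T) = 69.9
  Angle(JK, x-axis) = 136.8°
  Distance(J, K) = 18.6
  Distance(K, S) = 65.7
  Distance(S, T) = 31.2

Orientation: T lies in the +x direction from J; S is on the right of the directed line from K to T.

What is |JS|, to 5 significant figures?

48.003

J is at the origin; J and T share the same y with |JT| = 69.9 and T in +x, so T = (69.9, 0). JK runs at 136.8° with |JK| = 18.6, so K = (-13.559, 12.733). S is determined by |KS| = 65.7 and |ST| = 31.2 together: it lies at the intersection of circle(K, 65.7) and circle(T, 31.2). With |KT| = 84.424, the foot of the radical line on KT is 62.011 from K and the perpendicular offset is √(65.7² − 62.011²) = 21.705. Taking the right-of-KT solution: S = (44.470, -18.076).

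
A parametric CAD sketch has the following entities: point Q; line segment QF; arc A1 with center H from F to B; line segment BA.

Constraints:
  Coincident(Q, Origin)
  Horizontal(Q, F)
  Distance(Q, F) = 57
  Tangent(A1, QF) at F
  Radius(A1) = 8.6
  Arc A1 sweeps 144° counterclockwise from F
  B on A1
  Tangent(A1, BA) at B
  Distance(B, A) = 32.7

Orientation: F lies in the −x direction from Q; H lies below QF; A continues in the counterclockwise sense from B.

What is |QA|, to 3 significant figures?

49.8

Q is at the origin; Q and F share the same y with |QF| = 57.0 and F on the −x side, so F = (-57.0, 0.00). A1 meets QF tangentially, so HF is at right angles to QF, so H = F + (0, -8.6) = (-57.0, -8.60). On A1, F sits at bearing 90° from H; a 144° counterclockwise sweep puts B at bearing 234°, so B = H + 8.6·(cos 234°, sin 234°) = (-62.1, -15.6). The tangent condition forces HB to be normal to BA, so BA runs along (−sin 234°, cos 234°); with |BA| = 32.7, A = (-35.6, -34.8). Then |QA| = |A − Q| = 49.8.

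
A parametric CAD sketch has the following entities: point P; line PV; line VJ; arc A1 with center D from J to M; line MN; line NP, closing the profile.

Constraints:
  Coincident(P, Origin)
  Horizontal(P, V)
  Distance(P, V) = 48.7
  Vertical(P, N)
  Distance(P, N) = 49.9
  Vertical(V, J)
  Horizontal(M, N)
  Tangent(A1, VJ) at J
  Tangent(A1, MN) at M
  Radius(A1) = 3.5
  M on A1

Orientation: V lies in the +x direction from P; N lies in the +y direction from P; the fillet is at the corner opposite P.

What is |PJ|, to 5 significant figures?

67.266

P is at the origin; P and V share the same y with |PV| = 48.7 and V on the +x side, so V = (48.700, 0.0000). P and N share the same x with |PN| = 49.9 and N on the +y side, so N = (0.0000, 49.900). The virtual corner opposite P is at (48.700, 49.900). Since A1 is tangent to VJ there, DJ ⟂ VJ and tangency of A1 to MN means the radius DM is perpendicular to MN, with radius 3.5, so the center D sits 3.5 in from both sides at D = (45.200, 46.400). That places the tangent points at J = (48.700, 46.400) on VJ and M = (45.200, 49.900) on MN. Then |PJ| = |J − P| = 67.266.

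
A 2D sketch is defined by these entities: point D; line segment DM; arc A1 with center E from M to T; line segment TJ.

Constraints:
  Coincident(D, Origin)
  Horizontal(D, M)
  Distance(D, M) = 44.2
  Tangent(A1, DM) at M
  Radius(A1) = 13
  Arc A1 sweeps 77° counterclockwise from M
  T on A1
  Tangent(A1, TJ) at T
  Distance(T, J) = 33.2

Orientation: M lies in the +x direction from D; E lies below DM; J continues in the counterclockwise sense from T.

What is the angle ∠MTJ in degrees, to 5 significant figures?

141.50°

D is at the origin; D and M share the same y with |DM| = 44.2 and M on the +x side, so M = (44.200, 0.0000). Since A1 is tangent to DM there, EM ⟂ DM, so E = M + (0, -13) = (44.200, -13.000). On A1, M sits at bearing 90° from E; a 77° counterclockwise sweep puts T at bearing 167°, so T = E + 13.0·(cos 167°, sin 167°) = (31.533, -10.076). A1 meets TJ tangentially, so ET is at right angles to TJ, so TJ runs along (−sin 167°, cos 167°); with |TJ| = 33.2, J = (24.065, -42.425). Then cos ∠MTJ = TM·TJ / (|TM||TJ|), giving 141.50°.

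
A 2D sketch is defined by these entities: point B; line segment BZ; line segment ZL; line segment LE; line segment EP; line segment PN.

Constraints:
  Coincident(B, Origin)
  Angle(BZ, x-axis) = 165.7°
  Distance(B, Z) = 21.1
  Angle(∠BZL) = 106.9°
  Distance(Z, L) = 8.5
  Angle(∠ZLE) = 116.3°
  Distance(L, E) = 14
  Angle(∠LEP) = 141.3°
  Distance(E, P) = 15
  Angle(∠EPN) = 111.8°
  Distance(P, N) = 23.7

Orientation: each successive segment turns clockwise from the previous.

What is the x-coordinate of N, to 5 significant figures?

11.133

B is at the origin; BZ runs at 165.7° with length 21.1, so Z = (-20.446, 5.2117). ∠BZL = 106.9° gives ZL at 92.600° from the x-axis; with |ZL| = 8.5, L = (-20.832, 13.703). ∠ZLE = 116.3° gives LE at 28.900° from the x-axis; with |LE| = 14.0, E = (-8.5753, 20.469). ∠LEP = 141.3° gives EP at -9.8000° from the x-axis; with |EP| = 15.0, P = (6.2058, 17.916). ∠EPN = 111.8° gives PN at -78.000° from the x-axis; with |PN| = 23.7, N = (11.133, -5.2664). So N.x = 11.133.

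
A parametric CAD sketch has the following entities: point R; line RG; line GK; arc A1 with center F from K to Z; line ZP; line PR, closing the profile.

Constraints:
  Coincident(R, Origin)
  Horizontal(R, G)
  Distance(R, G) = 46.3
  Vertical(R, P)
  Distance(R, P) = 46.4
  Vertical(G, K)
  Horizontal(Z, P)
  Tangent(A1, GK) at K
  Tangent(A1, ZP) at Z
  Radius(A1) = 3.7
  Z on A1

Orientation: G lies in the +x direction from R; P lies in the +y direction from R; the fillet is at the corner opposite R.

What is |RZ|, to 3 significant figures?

63.0

R is at the origin; R and G share the same y with |RG| = 46.3 and G on the +x side, so G = (46.3, 0.00). RP is vertical with |RP| = 46.4 and P on the +y side, so P = (0.00, 46.4). The virtual corner opposite R is at (46.3, 46.4). The tangent condition forces FK to be normal to GK and tangency of A1 to ZP means the radius FZ is perpendicular to ZP, with radius 3.7, so the center F sits 3.7 in from both sides at F = (42.6, 42.7). That places the tangent points at K = (46.3, 42.7) on GK and Z = (42.6, 46.4) on ZP. Then |RZ| = |Z − R| = 63.0.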